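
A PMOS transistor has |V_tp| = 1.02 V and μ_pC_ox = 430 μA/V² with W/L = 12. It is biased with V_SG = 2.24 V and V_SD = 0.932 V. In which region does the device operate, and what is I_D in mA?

k_p = μ_pC_ox · (W/L) = 5.16 mA/V².
V_ov = V_SG − |V_tp| = 2.24 − 1.02 = 1.22 V.
Since V_SD = 0.932 V < V_ov = 1.22 V, the device is in the triode region.
I_D = k_p [V_ov · V_SD − ½ V_SD²] = 5.16 × [1.22 × 0.932 − 0.5 × 0.932²] = 3.63 mA.

Triode; I_D = 3.63 mA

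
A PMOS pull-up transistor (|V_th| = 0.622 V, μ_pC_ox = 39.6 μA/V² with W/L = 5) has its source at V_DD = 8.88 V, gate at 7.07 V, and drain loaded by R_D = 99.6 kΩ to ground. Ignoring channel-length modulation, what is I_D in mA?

I_D = 0.0847 mA

V_SG = V_DD − V_G = 8.88 − 7.07 = 1.81 V, so V_ov = 1.81 − 0.622 = 1.19 V.
k_p = μ_pC_ox · (W/L) = 0.198 mA/V².
Assume saturation: I_D = ½ k_p V_ov² = 0.5 × 0.198 × 1.19² = 0.14 mA, giving V_SD = V_DD − I_D R_D = 8.88 − 0.14 × 99.6 = -5.04 V.
But -5.04 V < V_ov = 1.19 V, so the device is actually in triode.
In triode I_D = k_p[V_ov V_SD − ½ V_SD²] and I_D = (V_DD − V_SD)/R_D. Equating: 9.86 V_SD² − 24.43 V_SD + 8.88 = 0, giving V_SD = 0.443 V (the root below V_ov).
I_D = (8.88 − 0.443) / 99.6 = 0.0847 mA.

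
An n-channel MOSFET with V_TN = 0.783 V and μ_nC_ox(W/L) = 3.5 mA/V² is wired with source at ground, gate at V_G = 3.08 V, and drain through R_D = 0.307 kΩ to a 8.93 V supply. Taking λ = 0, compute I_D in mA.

I_D = 9.23 mA

V_GS = V_G = 3.08 V, so V_ov = 3.08 − 0.783 = 2.3 V.
Assume saturation: I_D = ½ k_n V_ov² = 0.5 × 3.5 × 2.3² = 9.23 mA, giving V_DS = V_DD − I_D R_D = 8.93 − 9.23 × 0.307 = 6.1 V.
V_DS = 6.1 V ≥ V_ov = 2.3 V, confirming saturation.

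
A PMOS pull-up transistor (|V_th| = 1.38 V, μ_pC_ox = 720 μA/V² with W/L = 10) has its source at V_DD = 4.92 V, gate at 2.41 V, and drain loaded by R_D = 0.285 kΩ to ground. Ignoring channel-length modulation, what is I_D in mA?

I_D = 4.60 mA

V_SG = V_DD − V_G = 4.92 − 2.41 = 2.51 V, so V_ov = 2.51 − 1.38 = 1.13 V.
k_p = μ_pC_ox · (W/L) = 7.2 mA/V².
Assume saturation: I_D = ½ k_p V_ov² = 0.5 × 7.2 × 1.13² = 4.6 mA, giving V_SD = V_DD − I_D R_D = 4.92 − 4.6 × 0.285 = 3.61 V.
V_SD = 3.61 V ≥ V_ov = 1.13 V, confirming saturation.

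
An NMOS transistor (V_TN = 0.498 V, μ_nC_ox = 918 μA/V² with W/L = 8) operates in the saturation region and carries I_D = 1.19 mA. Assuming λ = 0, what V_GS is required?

V_GS = 1.07 V

k_n = μ_nC_ox · (W/L) = 7.344 mA/V².
In saturation I_D = ½ k_n (V_GS − V_TN)², so V_GS − V_TN = √(2 I_D / k_n) = √(2 × 1.19 / 7.344) = 0.569 V.
V_GS = 0.498 + 0.569 = 1.07 V.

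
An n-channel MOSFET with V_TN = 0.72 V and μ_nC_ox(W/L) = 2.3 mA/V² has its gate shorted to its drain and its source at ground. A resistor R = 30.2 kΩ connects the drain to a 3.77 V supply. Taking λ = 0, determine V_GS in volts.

With gate tied to drain, V_GS = V_DS ≥ V_GS − V_TN, so the device is in saturation.
KCL at the drain: ½ k_n (V_GS − V_TN)² = (V_DD − V_GS)/R.
Let x = V_GS − 0.72. Then 34.7 x² + x − 3.05 = 0, giving x = 0.282 V (positive root), so V_GS = 1 V.
I_D = (V_DD − V_GS)/R = (3.77 − 1) / 30.2 = 0.0916 mA.

V_GS = 1.00 V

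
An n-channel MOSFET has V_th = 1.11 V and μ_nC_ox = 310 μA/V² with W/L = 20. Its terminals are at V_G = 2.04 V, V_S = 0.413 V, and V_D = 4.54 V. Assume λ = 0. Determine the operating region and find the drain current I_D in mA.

Saturation; I_D = 0.829 mA

V_GS = V_G − V_S = 2.04 − 0.413 = 1.63 V; V_DS = V_D − V_S = 4.54 − 0.413 = 4.13 V.
k_n = μ_nC_ox · (W/L) = 6.2 mA/V².
V_ov = V_GS − V_th = 1.63 − 1.11 = 0.517 V.
Since V_DS = 4.13 V ≥ V_ov = 0.517 V, the device is in saturation.
I_D = ½ k_n V_ov² = 0.5 × 6.2 × 0.517² = 0.829 mA.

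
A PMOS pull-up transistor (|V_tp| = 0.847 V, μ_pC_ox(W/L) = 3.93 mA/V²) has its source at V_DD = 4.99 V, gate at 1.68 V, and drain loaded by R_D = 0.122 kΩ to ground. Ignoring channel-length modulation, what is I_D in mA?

V_SG = V_DD − V_G = 4.99 − 1.68 = 3.31 V, so V_ov = 3.31 − 0.847 = 2.46 V.
Assume saturation: I_D = ½ k_p V_ov² = 0.5 × 3.93 × 2.46² = 11.9 mA, giving V_SD = V_DD − I_D R_D = 4.99 − 11.9 × 0.122 = 3.54 V.
V_SD = 3.54 V ≥ V_ov = 2.46 V, confirming saturation.

I_D = 11.9 mA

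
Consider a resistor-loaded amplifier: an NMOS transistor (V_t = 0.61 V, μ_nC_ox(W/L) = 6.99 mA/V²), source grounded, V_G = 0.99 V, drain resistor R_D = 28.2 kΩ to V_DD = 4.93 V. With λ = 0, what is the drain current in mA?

I_D = 0.172 mA

V_GS = V_G = 0.99 V, so V_ov = 0.99 − 0.61 = 0.38 V.
Assume saturation: I_D = ½ k_n V_ov² = 0.5 × 6.99 × 0.38² = 0.505 mA, giving V_DS = V_DD − I_D R_D = 4.93 − 0.505 × 28.2 = -9.3 V.
But -9.3 V < V_ov = 0.38 V, so the device is actually in triode.
In triode I_D = k_n[V_ov V_DS − ½ V_DS²] and I_D = (V_DD − V_DS)/R_D. Equating: 98.6 V_DS² − 75.9 V_DS + 4.93 = 0, giving V_DS = 0.0716 V (the root below V_ov).
I_D = (4.93 − 0.0716) / 28.2 = 0.172 mA.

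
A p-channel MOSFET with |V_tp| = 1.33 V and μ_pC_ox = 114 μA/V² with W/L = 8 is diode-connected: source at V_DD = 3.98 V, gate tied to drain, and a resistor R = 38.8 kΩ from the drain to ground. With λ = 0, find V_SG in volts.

With gate tied to drain, V_SG = V_SD ≥ V_SG − |V_tp|, so the device is in saturation.
k_p = μ_pC_ox · (W/L) = 0.912 mA/V².
KCL at the drain: ½ k_p (V_SG − |V_tp|)² = (V_DD − V_SG)/R.
Let x = V_SG − 1.33. Then 17.7 x² + x − 2.65 = 0, giving x = 0.36 V (positive root), so V_SG = 1.69 V.
I_D = (V_DD − V_SG)/R = (3.98 − 1.69) / 38.8 = 0.059 mA.

V_SG = 1.69 V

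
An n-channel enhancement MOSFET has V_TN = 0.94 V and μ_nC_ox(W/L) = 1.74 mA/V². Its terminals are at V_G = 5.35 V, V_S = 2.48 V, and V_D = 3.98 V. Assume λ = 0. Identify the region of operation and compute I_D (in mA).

Triode; I_D = 3.08 mA

V_GS = V_G − V_S = 5.35 − 2.48 = 2.87 V; V_DS = V_D − V_S = 3.98 − 2.48 = 1.5 V.
V_ov = V_GS − V_TN = 2.87 − 0.94 = 1.93 V.
Since V_DS = 1.5 V < V_ov = 1.93 V, the device is in the triode region.
I_D = k_n [V_ov · V_DS − ½ V_DS²] = 1.74 × [1.93 × 1.5 − 0.5 × 1.5²] = 3.08 mA.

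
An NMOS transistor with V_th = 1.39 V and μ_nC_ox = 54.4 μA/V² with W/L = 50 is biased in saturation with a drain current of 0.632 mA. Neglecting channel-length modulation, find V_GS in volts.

k_n = μ_nC_ox · (W/L) = 2.72 mA/V².
In saturation I_D = ½ k_n (V_GS − V_th)², so V_GS − V_th = √(2 I_D / k_n) = √(2 × 0.632 / 2.72) = 0.682 V.
V_GS = 1.39 + 0.682 = 2.07 V.

V_GS = 2.07 V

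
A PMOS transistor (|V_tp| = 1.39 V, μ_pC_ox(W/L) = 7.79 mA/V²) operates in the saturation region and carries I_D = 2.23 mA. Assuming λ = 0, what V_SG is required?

V_SG = 2.15 V

In saturation I_D = ½ k_p (V_SG − |V_tp|)², so V_SG − |V_tp| = √(2 I_D / k_p) = √(2 × 2.23 / 7.79) = 0.757 V.
V_SG = 1.39 + 0.757 = 2.15 V.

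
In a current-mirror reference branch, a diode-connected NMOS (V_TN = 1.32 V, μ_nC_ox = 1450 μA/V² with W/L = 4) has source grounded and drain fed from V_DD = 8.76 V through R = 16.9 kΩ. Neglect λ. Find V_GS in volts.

With gate tied to drain, V_GS = V_DS ≥ V_GS − V_TN, so the device is in saturation.
k_n = μ_nC_ox · (W/L) = 5.8 mA/V².
KCL at the drain: ½ k_n (V_GS − V_TN)² = (V_DD − V_GS)/R.
Let x = V_GS − 1.32. Then 49 x² + x − 7.44 = 0, giving x = 0.38 V (positive root), so V_GS = 1.7 V.
I_D = (V_DD − V_GS)/R = (8.76 − 1.7) / 16.9 = 0.418 mA.

V_GS = 1.70 V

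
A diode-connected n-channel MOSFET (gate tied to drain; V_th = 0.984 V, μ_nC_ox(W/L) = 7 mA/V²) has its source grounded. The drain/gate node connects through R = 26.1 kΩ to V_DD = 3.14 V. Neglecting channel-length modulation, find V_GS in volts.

With gate tied to drain, V_GS = V_DS ≥ V_GS − V_th, so the device is in saturation.
KCL at the drain: ½ k_n (V_GS − V_th)² = (V_DD − V_GS)/R.
Let x = V_GS − 0.984. Then 91.4 x² + x − 2.156 = 0, giving x = 0.148 V (positive root), so V_GS = 1.13 V.
I_D = (V_DD − V_GS)/R = (3.14 − 1.13) / 26.1 = 0.0769 mA.

V_GS = 1.13 V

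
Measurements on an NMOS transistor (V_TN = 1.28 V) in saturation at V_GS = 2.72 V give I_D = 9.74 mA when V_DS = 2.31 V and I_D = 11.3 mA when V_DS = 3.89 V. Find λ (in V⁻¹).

λ = 0.132 V⁻¹

With V_GS fixed, I_D ∝ (1 + λ V_DS) in saturation, so I_D2/I_D1 = (1 + λ V_DS2)/(1 + λ V_DS1).
11.3/9.74 = 1.16 = (1 + 3.89 λ)/(1 + 2.31 λ).
Solving: λ (I_D1 V_DS2 − I_D2 V_DS1) = I_D2 − I_D1, so λ = (11.3 − 9.74) / (9.74 × 3.89 − 11.3 × 2.31) = 1.56 / 11.8 = 0.132 V⁻¹.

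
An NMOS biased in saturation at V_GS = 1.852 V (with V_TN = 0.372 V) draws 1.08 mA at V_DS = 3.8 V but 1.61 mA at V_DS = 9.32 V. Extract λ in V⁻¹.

λ = 0.134 V⁻¹

With V_GS fixed, I_D ∝ (1 + λ V_DS) in saturation, so I_D2/I_D1 = (1 + λ V_DS2)/(1 + λ V_DS1).
1.61/1.08 = 1.491 = (1 + 9.32 λ)/(1 + 3.8 λ).
Solving: λ (I_D1 V_DS2 − I_D2 V_DS1) = I_D2 − I_D1, so λ = (1.61 − 1.08) / (1.08 × 9.32 − 1.61 × 3.8) = 0.53 / 3.95 = 0.134 V⁻¹.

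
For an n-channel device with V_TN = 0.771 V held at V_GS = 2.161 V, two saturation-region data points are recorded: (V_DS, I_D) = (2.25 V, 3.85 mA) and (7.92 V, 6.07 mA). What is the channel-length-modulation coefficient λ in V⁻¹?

λ = 0.132 V⁻¹

With V_GS fixed, I_D ∝ (1 + λ V_DS) in saturation, so I_D2/I_D1 = (1 + λ V_DS2)/(1 + λ V_DS1).
6.07/3.85 = 1.577 = (1 + 7.92 λ)/(1 + 2.25 λ).
Solving: λ (I_D1 V_DS2 − I_D2 V_DS1) = I_D2 − I_D1, so λ = (6.07 − 3.85) / (3.85 × 7.92 − 6.07 × 2.25) = 2.22 / 16.8 = 0.132 V⁻¹.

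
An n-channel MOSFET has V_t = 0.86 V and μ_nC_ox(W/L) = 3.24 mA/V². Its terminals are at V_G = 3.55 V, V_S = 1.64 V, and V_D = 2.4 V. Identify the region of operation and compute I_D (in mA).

V_GS = V_G − V_S = 3.55 − 1.64 = 1.91 V; V_DS = V_D − V_S = 2.4 − 1.64 = 0.76 V.
V_ov = V_GS − V_t = 1.91 − 0.86 = 1.05 V.
Since V_DS = 0.76 V < V_ov = 1.05 V, the device is in the triode region.
I_D = k_n [V_ov · V_DS − ½ V_DS²] = 3.24 × [1.05 × 0.76 − 0.5 × 0.76²] = 1.65 mA.

Triode; I_D = 1.65 mA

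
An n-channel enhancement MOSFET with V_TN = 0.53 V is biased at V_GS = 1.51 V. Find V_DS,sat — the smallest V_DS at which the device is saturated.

The boundary between triode and saturation is V_DS = V_GS − V_TN = V_ov.
V_ov = 1.51 − 0.53 = 0.98 V.

V_DS,sat = 0.980 V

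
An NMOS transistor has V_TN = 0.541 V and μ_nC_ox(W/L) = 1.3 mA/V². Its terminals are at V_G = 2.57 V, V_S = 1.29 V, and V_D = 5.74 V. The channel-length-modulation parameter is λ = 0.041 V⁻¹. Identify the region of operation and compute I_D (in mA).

Saturation; I_D = 0.420 mA

V_GS = V_G − V_S = 2.57 − 1.29 = 1.28 V; V_DS = V_D − V_S = 5.74 − 1.29 = 4.45 V.
V_ov = V_GS − V_TN = 1.28 − 0.541 = 0.739 V.
Since V_DS = 4.45 V ≥ V_ov = 0.739 V, the device is in saturation.
I_D = ½ k_n V_ov² (1 + λ V_DS) = 0.5 × 1.3 × 0.739² × (1 + 0.041 × 4.45) = 0.42 mA.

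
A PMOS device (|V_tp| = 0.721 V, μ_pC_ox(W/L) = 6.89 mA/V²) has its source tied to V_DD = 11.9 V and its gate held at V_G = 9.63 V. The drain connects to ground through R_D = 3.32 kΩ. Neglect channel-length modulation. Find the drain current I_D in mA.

I_D = 3.47 mA

V_SG = V_DD − V_G = 11.9 − 9.63 = 2.27 V, so V_ov = 2.27 − 0.721 = 1.55 V.
Assume saturation: I_D = ½ k_p V_ov² = 0.5 × 6.89 × 1.55² = 8.27 mA, giving V_SD = V_DD − I_D R_D = 11.9 − 8.27 × 3.32 = -15.5 V.
But -15.5 V < V_ov = 1.55 V, so the device is actually in triode.
In triode I_D = k_p[V_ov V_SD − ½ V_SD²] and I_D = (V_DD − V_SD)/R_D. Equating: 11.4 V_SD² − 36.43 V_SD + 11.9 = 0, giving V_SD = 0.369 V (the root below V_ov).
I_D = (11.9 − 0.369) / 3.32 = 3.47 mA.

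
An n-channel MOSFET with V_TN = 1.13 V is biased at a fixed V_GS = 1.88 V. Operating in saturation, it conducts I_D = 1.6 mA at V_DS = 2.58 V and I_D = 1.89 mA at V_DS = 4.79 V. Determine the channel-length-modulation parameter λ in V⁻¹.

With V_GS fixed, I_D ∝ (1 + λ V_DS) in saturation, so I_D2/I_D1 = (1 + λ V_DS2)/(1 + λ V_DS1).
1.89/1.6 = 1.181 = (1 + 4.79 λ)/(1 + 2.58 λ).
Solving: λ (I_D1 V_DS2 − I_D2 V_DS1) = I_D2 − I_D1, so λ = (1.89 − 1.6) / (1.6 × 4.79 − 1.89 × 2.58) = 0.29 / 2.79 = 0.104 V⁻¹.

λ = 0.104 V⁻¹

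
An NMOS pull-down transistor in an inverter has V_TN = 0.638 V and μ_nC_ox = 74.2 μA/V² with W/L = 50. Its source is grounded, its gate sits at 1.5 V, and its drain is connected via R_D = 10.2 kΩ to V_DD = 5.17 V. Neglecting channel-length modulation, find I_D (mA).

V_GS = V_G = 1.5 V, so V_ov = 1.5 − 0.638 = 0.862 V.
k_n = μ_nC_ox · (W/L) = 3.71 mA/V².
Assume saturation: I_D = ½ k_n V_ov² = 0.5 × 3.71 × 0.862² = 1.38 mA, giving V_DS = V_DD − I_D R_D = 5.17 − 1.38 × 10.2 = -8.89 V.
But -8.89 V < V_ov = 0.862 V, so the device is actually in triode.
In triode I_D = k_n[V_ov V_DS − ½ V_DS²] and I_D = (V_DD − V_DS)/R_D. Equating: 18.9 V_DS² − 33.62 V_DS + 5.17 = 0, giving V_DS = 0.17 V (the root below V_ov).
I_D = (5.17 − 0.17) / 10.2 = 0.49 mA.

I_D = 0.490 mA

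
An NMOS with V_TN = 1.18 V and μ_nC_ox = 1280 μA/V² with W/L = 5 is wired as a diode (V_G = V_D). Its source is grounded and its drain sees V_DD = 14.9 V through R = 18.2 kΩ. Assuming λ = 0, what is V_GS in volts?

With gate tied to drain, V_GS = V_DS ≥ V_GS − V_TN, so the device is in saturation.
k_n = μ_nC_ox · (W/L) = 6.4 mA/V².
KCL at the drain: ½ k_n (V_GS − V_TN)² = (V_DD − V_GS)/R.
Let x = V_GS − 1.18. Then 58.2 x² + x − 13.72 = 0, giving x = 0.477 V (positive root), so V_GS = 1.66 V.
I_D = (V_DD − V_GS)/R = (14.9 − 1.66) / 18.2 = 0.728 mA.

V_GS = 1.66 V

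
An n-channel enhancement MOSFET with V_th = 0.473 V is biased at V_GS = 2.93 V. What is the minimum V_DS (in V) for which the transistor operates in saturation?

V_DS,sat = 2.46 V

The boundary between triode and saturation is V_DS = V_GS − V_th = V_ov.
V_ov = 2.93 − 0.473 = 2.46 V.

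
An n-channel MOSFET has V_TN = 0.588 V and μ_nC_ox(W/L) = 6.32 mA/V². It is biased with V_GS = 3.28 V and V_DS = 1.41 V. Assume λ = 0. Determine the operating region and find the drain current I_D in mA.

Triode; I_D = 17.7 mA

V_ov = V_GS − V_TN = 3.28 − 0.588 = 2.69 V.
Since V_DS = 1.41 V < V_ov = 2.69 V, the device is in the triode region.
I_D = k_n [V_ov · V_DS − ½ V_DS²] = 6.32 × [2.69 × 1.41 − 0.5 × 1.41²] = 17.7 mA.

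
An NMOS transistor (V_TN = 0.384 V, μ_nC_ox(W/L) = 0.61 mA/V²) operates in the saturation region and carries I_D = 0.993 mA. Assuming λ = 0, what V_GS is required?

V_GS = 2.19 V

In saturation I_D = ½ k_n (V_GS − V_TN)², so V_GS − V_TN = √(2 I_D / k_n) = √(2 × 0.993 / 0.61) = 1.8 V.
V_GS = 0.384 + 1.8 = 2.19 V.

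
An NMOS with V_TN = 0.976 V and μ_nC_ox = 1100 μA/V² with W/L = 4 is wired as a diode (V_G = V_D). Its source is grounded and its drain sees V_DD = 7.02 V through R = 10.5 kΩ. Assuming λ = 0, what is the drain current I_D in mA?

I_D = 0.529 mA

With gate tied to drain, V_GS = V_DS ≥ V_GS − V_TN, so the device is in saturation.
k_n = μ_nC_ox · (W/L) = 4.4 mA/V².
KCL at the drain: ½ k_n (V_GS − V_TN)² = (V_DD − V_GS)/R.
Let x = V_GS − 0.976. Then 23.1 x² + x − 6.044 = 0, giving x = 0.49 V (positive root), so V_GS = 1.47 V.
I_D = (V_DD − V_GS)/R = (7.02 − 1.47) / 10.5 = 0.529 mA.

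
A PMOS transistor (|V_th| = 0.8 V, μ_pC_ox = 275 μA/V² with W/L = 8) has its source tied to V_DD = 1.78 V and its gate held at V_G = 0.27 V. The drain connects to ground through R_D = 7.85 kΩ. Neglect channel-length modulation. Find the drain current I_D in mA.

V_SG = V_DD − V_G = 1.78 − 0.27 = 1.51 V, so V_ov = 1.51 − 0.8 = 0.71 V.
k_p = μ_pC_ox · (W/L) = 2.2 mA/V².
Assume saturation: I_D = ½ k_p V_ov² = 0.5 × 2.2 × 0.71² = 0.555 mA, giving V_SD = V_DD − I_D R_D = 1.78 − 0.555 × 7.85 = -2.57 V.
But -2.57 V < V_ov = 0.71 V, so the device is actually in triode.
In triode I_D = k_p[V_ov V_SD − ½ V_SD²] and I_D = (V_DD − V_SD)/R_D. Equating: 8.63 V_SD² − 13.26 V_SD + 1.78 = 0, giving V_SD = 0.149 V (the root below V_ov).
I_D = (1.78 − 0.149) / 7.85 = 0.208 mA.

I_D = 0.208 mA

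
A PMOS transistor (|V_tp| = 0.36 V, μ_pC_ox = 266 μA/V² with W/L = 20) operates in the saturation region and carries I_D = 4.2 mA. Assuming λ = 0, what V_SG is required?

k_p = μ_pC_ox · (W/L) = 5.32 mA/V².
In saturation I_D = ½ k_p (V_SG − |V_tp|)², so V_SG − |V_tp| = √(2 I_D / k_p) = √(2 × 4.2 / 5.32) = 1.26 V.
V_SG = 0.36 + 1.26 = 1.62 V.

V_SG = 1.62 V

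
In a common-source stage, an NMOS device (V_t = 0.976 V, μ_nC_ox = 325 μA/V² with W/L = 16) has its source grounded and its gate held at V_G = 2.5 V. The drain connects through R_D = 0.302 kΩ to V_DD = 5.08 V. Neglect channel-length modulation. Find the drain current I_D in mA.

I_D = 6.04 mA

V_GS = V_G = 2.5 V, so V_ov = 2.5 − 0.976 = 1.52 V.
k_n = μ_nC_ox · (W/L) = 5.2 mA/V².
Assume saturation: I_D = ½ k_n V_ov² = 0.5 × 5.2 × 1.52² = 6.04 mA, giving V_DS = V_DD − I_D R_D = 5.08 − 6.04 × 0.302 = 3.26 V.
V_DS = 3.26 V ≥ V_ov = 1.52 V, confirming saturation.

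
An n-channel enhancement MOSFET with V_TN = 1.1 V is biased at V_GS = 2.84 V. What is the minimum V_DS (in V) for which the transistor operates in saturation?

V_DS,sat = 1.74 V

The boundary between triode and saturation is V_DS = V_GS − V_TN = V_ov.
V_ov = 2.84 − 1.1 = 1.74 V.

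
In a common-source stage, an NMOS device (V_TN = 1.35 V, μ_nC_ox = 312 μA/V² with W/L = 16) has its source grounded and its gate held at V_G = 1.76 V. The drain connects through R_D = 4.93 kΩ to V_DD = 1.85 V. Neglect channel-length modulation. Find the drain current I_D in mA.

I_D = 0.330 mA

V_GS = V_G = 1.76 V, so V_ov = 1.76 − 1.35 = 0.41 V.
k_n = μ_nC_ox · (W/L) = 4.992 mA/V².
Assume saturation: I_D = ½ k_n V_ov² = 0.5 × 4.992 × 0.41² = 0.42 mA, giving V_DS = V_DD − I_D R_D = 1.85 − 0.42 × 4.93 = -0.219 V.
But -0.219 V < V_ov = 0.41 V, so the device is actually in triode.
In triode I_D = k_n[V_ov V_DS − ½ V_DS²] and I_D = (V_DD − V_DS)/R_D. Equating: 12.3 V_DS² − 11.09 V_DS + 1.85 = 0, giving V_DS = 0.221 V (the root below V_ov).
I_D = (1.85 − 0.221) / 4.93 = 0.33 mA.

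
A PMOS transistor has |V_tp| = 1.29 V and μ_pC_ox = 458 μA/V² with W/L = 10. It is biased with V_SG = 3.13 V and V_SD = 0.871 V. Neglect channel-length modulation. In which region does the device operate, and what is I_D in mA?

Triode; I_D = 5.60 mA

k_p = μ_pC_ox · (W/L) = 4.58 mA/V².
V_ov = V_SG − |V_tp| = 3.13 − 1.29 = 1.84 V.
Since V_SD = 0.871 V < V_ov = 1.84 V, the device is in the triode region.
I_D = k_p [V_ov · V_SD − ½ V_SD²] = 4.58 × [1.84 × 0.871 − 0.5 × 0.871²] = 5.6 mA.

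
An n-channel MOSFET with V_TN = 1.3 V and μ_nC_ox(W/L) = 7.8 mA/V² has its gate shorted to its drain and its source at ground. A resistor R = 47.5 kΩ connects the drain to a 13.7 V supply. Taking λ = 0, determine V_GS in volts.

With gate tied to drain, V_GS = V_DS ≥ V_GS − V_TN, so the device is in saturation.
KCL at the drain: ½ k_n (V_GS − V_TN)² = (V_DD − V_GS)/R.
Let x = V_GS − 1.3. Then 185 x² + x − 12.4 = 0, giving x = 0.256 V (positive root), so V_GS = 1.56 V.
I_D = (V_DD − V_GS)/R = (13.7 − 1.56) / 47.5 = 0.256 mA.

V_GS = 1.56 V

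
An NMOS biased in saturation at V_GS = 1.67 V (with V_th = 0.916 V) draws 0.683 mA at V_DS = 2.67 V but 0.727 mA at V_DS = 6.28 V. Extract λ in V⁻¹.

With V_GS fixed, I_D ∝ (1 + λ V_DS) in saturation, so I_D2/I_D1 = (1 + λ V_DS2)/(1 + λ V_DS1).
0.727/0.683 = 1.064 = (1 + 6.28 λ)/(1 + 2.67 λ).
Solving: λ (I_D1 V_DS2 − I_D2 V_DS1) = I_D2 − I_D1, so λ = (0.727 − 0.683) / (0.683 × 6.28 − 0.727 × 2.67) = 0.044 / 2.35 = 0.0187 V⁻¹.

λ = 0.0187 V⁻¹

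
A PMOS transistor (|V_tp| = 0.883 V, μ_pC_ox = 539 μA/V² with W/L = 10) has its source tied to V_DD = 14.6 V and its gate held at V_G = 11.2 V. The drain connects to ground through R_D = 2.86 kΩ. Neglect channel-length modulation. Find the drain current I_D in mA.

V_SG = V_DD − V_G = 14.6 − 11.2 = 3.4 V, so V_ov = 3.4 − 0.883 = 2.52 V.
k_p = μ_pC_ox · (W/L) = 5.39 mA/V².
Assume saturation: I_D = ½ k_p V_ov² = 0.5 × 5.39 × 2.52² = 17.1 mA, giving V_SD = V_DD − I_D R_D = 14.6 − 17.1 × 2.86 = -34.2 V.
But -34.2 V < V_ov = 2.52 V, so the device is actually in triode.
In triode I_D = k_p[V_ov V_SD − ½ V_SD²] and I_D = (V_DD − V_SD)/R_D. Equating: 7.71 V_SD² − 39.8 V_SD + 14.6 = 0, giving V_SD = 0.397 V (the root below V_ov).
I_D = (14.6 − 0.397) / 2.86 = 4.97 mA.

I_D = 4.97 mA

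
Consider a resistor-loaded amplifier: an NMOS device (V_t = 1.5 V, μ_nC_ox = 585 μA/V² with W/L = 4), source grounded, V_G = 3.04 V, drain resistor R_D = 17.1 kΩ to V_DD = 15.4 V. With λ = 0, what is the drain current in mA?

I_D = 0.885 mA

V_GS = V_G = 3.04 V, so V_ov = 3.04 − 1.5 = 1.54 V.
k_n = μ_nC_ox · (W/L) = 2.34 mA/V².
Assume saturation: I_D = ½ k_n V_ov² = 0.5 × 2.34 × 1.54² = 2.77 mA, giving V_DS = V_DD − I_D R_D = 15.4 − 2.77 × 17.1 = -32 V.
But -32 V < V_ov = 1.54 V, so the device is actually in triode.
In triode I_D = k_n[V_ov V_DS − ½ V_DS²] and I_D = (V_DD − V_DS)/R_D. Equating: 20 V_DS² − 62.62 V_DS + 15.4 = 0, giving V_DS = 0.269 V (the root below V_ov).
I_D = (15.4 − 0.269) / 17.1 = 0.885 mA.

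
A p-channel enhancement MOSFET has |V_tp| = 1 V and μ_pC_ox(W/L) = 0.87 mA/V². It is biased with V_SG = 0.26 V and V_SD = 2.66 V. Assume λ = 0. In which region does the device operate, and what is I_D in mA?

V_SG = 0.26 V < |V_tp| = 1 V, so the transistor is in cutoff.

Cutoff; I_D = 0 mA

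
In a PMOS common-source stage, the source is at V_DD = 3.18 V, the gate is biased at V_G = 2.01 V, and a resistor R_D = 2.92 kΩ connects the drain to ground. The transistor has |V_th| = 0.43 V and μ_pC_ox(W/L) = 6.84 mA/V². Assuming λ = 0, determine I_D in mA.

I_D = 1.01 mA

V_SG = V_DD − V_G = 3.18 − 2.01 = 1.17 V, so V_ov = 1.17 − 0.43 = 0.74 V.
Assume saturation: I_D = ½ k_p V_ov² = 0.5 × 6.84 × 0.74² = 1.87 mA, giving V_SD = V_DD − I_D R_D = 3.18 − 1.87 × 2.92 = -2.29 V.
But -2.29 V < V_ov = 0.74 V, so the device is actually in triode.
In triode I_D = k_p[V_ov V_SD − ½ V_SD²] and I_D = (V_DD − V_SD)/R_D. Equating: 9.99 V_SD² − 15.78 V_SD + 3.18 = 0, giving V_SD = 0.237 V (the root below V_ov).
I_D = (3.18 − 0.237) / 2.92 = 1.01 mA.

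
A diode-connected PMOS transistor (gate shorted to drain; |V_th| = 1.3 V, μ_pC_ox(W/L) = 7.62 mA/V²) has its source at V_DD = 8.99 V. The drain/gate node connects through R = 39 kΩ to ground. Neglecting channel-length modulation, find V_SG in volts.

V_SG = 1.52 V

With gate tied to drain, V_SG = V_SD ≥ V_SG − |V_th|, so the device is in saturation.
KCL at the drain: ½ k_p (V_SG − |V_th|)² = (V_DD − V_SG)/R.
Let x = V_SG − 1.3. Then 149 x² + x − 7.69 = 0, giving x = 0.224 V (positive root), so V_SG = 1.52 V.
I_D = (V_DD − V_SG)/R = (8.99 − 1.52) / 39 = 0.191 mA.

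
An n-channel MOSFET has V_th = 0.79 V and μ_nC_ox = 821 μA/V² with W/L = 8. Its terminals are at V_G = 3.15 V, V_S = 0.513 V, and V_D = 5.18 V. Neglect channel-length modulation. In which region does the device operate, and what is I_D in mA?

Saturation; I_D = 11.2 mA

V_GS = V_G − V_S = 3.15 − 0.513 = 2.64 V; V_DS = V_D − V_S = 5.18 − 0.513 = 4.67 V.
k_n = μ_nC_ox · (W/L) = 6.568 mA/V².
V_ov = V_GS − V_th = 2.64 − 0.79 = 1.85 V.
Since V_DS = 4.67 V ≥ V_ov = 1.85 V, the device is in saturation.
I_D = ½ k_n V_ov² = 0.5 × 6.568 × 1.85² = 11.2 mA.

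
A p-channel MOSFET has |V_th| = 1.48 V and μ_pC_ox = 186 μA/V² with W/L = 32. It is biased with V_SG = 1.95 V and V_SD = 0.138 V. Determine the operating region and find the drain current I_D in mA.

Triode; I_D = 0.329 mA

k_p = μ_pC_ox · (W/L) = 5.952 mA/V².
V_ov = V_SG − |V_th| = 1.95 − 1.48 = 0.47 V.
Since V_SD = 0.138 V < V_ov = 0.47 V, the device is in the triode region.
I_D = k_p [V_ov · V_SD − ½ V_SD²] = 5.952 × [0.47 × 0.138 − 0.5 × 0.138²] = 0.329 mA.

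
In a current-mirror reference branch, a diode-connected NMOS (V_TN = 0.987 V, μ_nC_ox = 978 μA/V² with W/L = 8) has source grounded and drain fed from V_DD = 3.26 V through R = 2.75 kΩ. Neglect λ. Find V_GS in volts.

With gate tied to drain, V_GS = V_DS ≥ V_GS − V_TN, so the device is in saturation.
k_n = μ_nC_ox · (W/L) = 7.824 mA/V².
KCL at the drain: ½ k_n (V_GS − V_TN)² = (V_DD − V_GS)/R.
Let x = V_GS − 0.987. Then 10.8 x² + x − 2.273 = 0, giving x = 0.416 V (positive root), so V_GS = 1.4 V.
I_D = (V_DD − V_GS)/R = (3.26 − 1.4) / 2.75 = 0.675 mA.

V_GS = 1.40 V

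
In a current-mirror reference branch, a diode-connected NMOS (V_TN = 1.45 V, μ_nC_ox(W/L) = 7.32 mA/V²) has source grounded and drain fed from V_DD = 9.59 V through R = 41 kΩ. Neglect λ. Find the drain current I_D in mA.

With gate tied to drain, V_GS = V_DS ≥ V_GS − V_TN, so the device is in saturation.
KCL at the drain: ½ k_n (V_GS − V_TN)² = (V_DD − V_GS)/R.
Let x = V_GS − 1.45. Then 150 x² + x − 8.14 = 0, giving x = 0.23 V (positive root), so V_GS = 1.68 V.
I_D = (V_DD − V_GS)/R = (9.59 − 1.68) / 41 = 0.193 mA.

I_D = 0.193 mA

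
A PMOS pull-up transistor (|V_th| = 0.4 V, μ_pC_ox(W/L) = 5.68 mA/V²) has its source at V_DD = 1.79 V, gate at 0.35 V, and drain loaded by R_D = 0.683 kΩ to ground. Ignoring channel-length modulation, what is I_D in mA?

I_D = 2.00 mA

V_SG = V_DD − V_G = 1.79 − 0.35 = 1.44 V, so V_ov = 1.44 − 0.4 = 1.04 V.
Assume saturation: I_D = ½ k_p V_ov² = 0.5 × 5.68 × 1.04² = 3.07 mA, giving V_SD = V_DD − I_D R_D = 1.79 − 3.07 × 0.683 = -0.308 V.
But -0.308 V < V_ov = 1.04 V, so the device is actually in triode.
In triode I_D = k_p[V_ov V_SD − ½ V_SD²] and I_D = (V_DD − V_SD)/R_D. Equating: 1.94 V_SD² − 5.035 V_SD + 1.79 = 0, giving V_SD = 0.425 V (the root below V_ov).
I_D = (1.79 − 0.425) / 0.683 = 2 mA.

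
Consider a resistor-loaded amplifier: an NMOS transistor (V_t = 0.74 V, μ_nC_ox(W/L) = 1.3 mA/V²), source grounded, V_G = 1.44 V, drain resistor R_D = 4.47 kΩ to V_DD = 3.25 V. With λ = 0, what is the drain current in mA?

V_GS = V_G = 1.44 V, so V_ov = 1.44 − 0.74 = 0.7 V.
Assume saturation: I_D = ½ k_n V_ov² = 0.5 × 1.3 × 0.7² = 0.318 mA, giving V_DS = V_DD − I_D R_D = 3.25 − 0.318 × 4.47 = 1.83 V.
V_DS = 1.83 V ≥ V_ov = 0.7 V, confirming saturation.

I_D = 0.318 mA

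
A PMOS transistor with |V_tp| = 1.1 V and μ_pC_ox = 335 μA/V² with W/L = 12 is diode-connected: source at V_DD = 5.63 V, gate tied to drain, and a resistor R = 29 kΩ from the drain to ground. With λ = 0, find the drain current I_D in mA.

With gate tied to drain, V_SG = V_SD ≥ V_SG − |V_tp|, so the device is in saturation.
k_p = μ_pC_ox · (W/L) = 4.02 mA/V².
KCL at the drain: ½ k_p (V_SG − |V_tp|)² = (V_DD − V_SG)/R.
Let x = V_SG − 1.1. Then 58.3 x² + x − 4.53 = 0, giving x = 0.27 V (positive root), so V_SG = 1.37 V.
I_D = (V_DD − V_SG)/R = (5.63 − 1.37) / 29 = 0.147 mA.

I_D = 0.147 mA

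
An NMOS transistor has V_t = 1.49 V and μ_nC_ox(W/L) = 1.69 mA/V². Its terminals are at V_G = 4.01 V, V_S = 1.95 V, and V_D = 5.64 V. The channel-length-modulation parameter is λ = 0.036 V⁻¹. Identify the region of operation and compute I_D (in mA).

Saturation; I_D = 0.311 mA

V_GS = V_G − V_S = 4.01 − 1.95 = 2.06 V; V_DS = V_D − V_S = 5.64 − 1.95 = 3.69 V.
V_ov = V_GS − V_t = 2.06 − 1.49 = 0.57 V.
Since V_DS = 3.69 V ≥ V_ov = 0.57 V, the device is in saturation.
I_D = ½ k_n V_ov² (1 + λ V_DS) = 0.5 × 1.69 × 0.57² × (1 + 0.036 × 3.69) = 0.311 mA.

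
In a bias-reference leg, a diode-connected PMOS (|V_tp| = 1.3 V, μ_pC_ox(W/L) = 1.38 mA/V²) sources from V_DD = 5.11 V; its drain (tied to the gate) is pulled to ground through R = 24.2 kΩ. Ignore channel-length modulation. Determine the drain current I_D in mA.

I_D = 0.139 mA

With gate tied to drain, V_SG = V_SD ≥ V_SG − |V_tp|, so the device is in saturation.
KCL at the drain: ½ k_p (V_SG − |V_tp|)² = (V_DD − V_SG)/R.
Let x = V_SG − 1.3. Then 16.7 x² + x − 3.81 = 0, giving x = 0.449 V (positive root), so V_SG = 1.75 V.
I_D = (V_DD − V_SG)/R = (5.11 − 1.75) / 24.2 = 0.139 mA.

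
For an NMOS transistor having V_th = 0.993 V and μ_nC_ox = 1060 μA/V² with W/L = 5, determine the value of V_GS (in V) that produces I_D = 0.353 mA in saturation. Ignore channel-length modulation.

V_GS = 1.36 V

k_n = μ_nC_ox · (W/L) = 5.3 mA/V².
In saturation I_D = ½ k_n (V_GS − V_th)², so V_GS − V_th = √(2 I_D / k_n) = √(2 × 0.353 / 5.3) = 0.365 V.
V_GS = 0.993 + 0.365 = 1.36 V.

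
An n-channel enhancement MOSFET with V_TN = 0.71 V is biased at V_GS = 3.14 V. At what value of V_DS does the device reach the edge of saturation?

The boundary between triode and saturation is V_DS = V_GS − V_TN = V_ov.
V_ov = 3.14 − 0.71 = 2.43 V.

V_DS,sat = 2.43 V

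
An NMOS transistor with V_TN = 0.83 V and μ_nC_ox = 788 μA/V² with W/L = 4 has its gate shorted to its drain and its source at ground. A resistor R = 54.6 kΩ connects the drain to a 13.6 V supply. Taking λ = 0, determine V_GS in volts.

With gate tied to drain, V_GS = V_DS ≥ V_GS − V_TN, so the device is in saturation.
k_n = μ_nC_ox · (W/L) = 3.152 mA/V².
KCL at the drain: ½ k_n (V_GS − V_TN)² = (V_DD − V_GS)/R.
Let x = V_GS − 0.83. Then 86 x² + x − 12.77 = 0, giving x = 0.379 V (positive root), so V_GS = 1.21 V.
I_D = (V_DD − V_GS)/R = (13.6 − 1.21) / 54.6 = 0.227 mA.

V_GS = 1.21 V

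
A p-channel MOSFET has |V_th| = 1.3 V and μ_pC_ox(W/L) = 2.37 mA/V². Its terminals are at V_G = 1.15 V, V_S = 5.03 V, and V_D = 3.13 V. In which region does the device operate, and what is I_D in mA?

V_SG = V_S − V_G = 5.03 − 1.15 = 3.88 V; V_SD = V_S − V_D = 5.03 − 3.13 = 1.9 V.
V_ov = V_SG − |V_th| = 3.88 − 1.3 = 2.58 V.
Since V_SD = 1.9 V < V_ov = 2.58 V, the device is in the triode region.
I_D = k_p [V_ov · V_SD − ½ V_SD²] = 2.37 × [2.58 × 1.9 − 0.5 × 1.9²] = 7.34 mA.

Triode; I_D = 7.34 mA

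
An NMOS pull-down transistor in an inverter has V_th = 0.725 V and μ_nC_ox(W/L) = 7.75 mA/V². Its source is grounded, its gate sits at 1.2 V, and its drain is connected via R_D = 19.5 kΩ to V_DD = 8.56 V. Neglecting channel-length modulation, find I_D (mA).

V_GS = V_G = 1.2 V, so V_ov = 1.2 − 0.725 = 0.475 V.
Assume saturation: I_D = ½ k_n V_ov² = 0.5 × 7.75 × 0.475² = 0.874 mA, giving V_DS = V_DD − I_D R_D = 8.56 − 0.874 × 19.5 = -8.49 V.
But -8.49 V < V_ov = 0.475 V, so the device is actually in triode.
In triode I_D = k_n[V_ov V_DS − ½ V_DS²] and I_D = (V_DD − V_DS)/R_D. Equating: 75.6 V_DS² − 72.78 V_DS + 8.56 = 0, giving V_DS = 0.137 V (the root below V_ov).
I_D = (8.56 − 0.137) / 19.5 = 0.432 mA.

I_D = 0.432 mA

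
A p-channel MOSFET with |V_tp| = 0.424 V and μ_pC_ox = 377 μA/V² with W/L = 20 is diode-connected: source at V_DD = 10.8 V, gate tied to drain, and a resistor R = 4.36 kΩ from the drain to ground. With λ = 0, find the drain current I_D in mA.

With gate tied to drain, V_SG = V_SD ≥ V_SG − |V_tp|, so the device is in saturation.
k_p = μ_pC_ox · (W/L) = 7.54 mA/V².
KCL at the drain: ½ k_p (V_SG − |V_tp|)² = (V_DD − V_SG)/R.
Let x = V_SG − 0.424. Then 16.4 x² + x − 10.38 = 0, giving x = 0.765 V (positive root), so V_SG = 1.19 V.
I_D = (V_DD − V_SG)/R = (10.8 − 1.19) / 4.36 = 2.2 mA.

I_D = 2.20 mA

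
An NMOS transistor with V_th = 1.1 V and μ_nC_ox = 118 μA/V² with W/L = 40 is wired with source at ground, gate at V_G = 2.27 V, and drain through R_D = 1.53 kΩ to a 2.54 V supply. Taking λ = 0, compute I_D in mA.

I_D = 1.46 mA

V_GS = V_G = 2.27 V, so V_ov = 2.27 − 1.1 = 1.17 V.
k_n = μ_nC_ox · (W/L) = 4.72 mA/V².
Assume saturation: I_D = ½ k_n V_ov² = 0.5 × 4.72 × 1.17² = 3.23 mA, giving V_DS = V_DD − I_D R_D = 2.54 − 3.23 × 1.53 = -2.4 V.
But -2.4 V < V_ov = 1.17 V, so the device is actually in triode.
In triode I_D = k_n[V_ov V_DS − ½ V_DS²] and I_D = (V_DD − V_DS)/R_D. Equating: 3.61 V_DS² − 9.449 V_DS + 2.54 = 0, giving V_DS = 0.304 V (the root below V_ov).
I_D = (2.54 − 0.304) / 1.53 = 1.46 mA.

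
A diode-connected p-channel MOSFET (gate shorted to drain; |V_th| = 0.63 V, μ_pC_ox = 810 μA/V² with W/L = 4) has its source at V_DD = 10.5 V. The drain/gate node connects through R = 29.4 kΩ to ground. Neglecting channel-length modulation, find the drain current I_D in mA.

I_D = 0.321 mA

With gate tied to drain, V_SG = V_SD ≥ V_SG − |V_th|, so the device is in saturation.
k_p = μ_pC_ox · (W/L) = 3.24 mA/V².
KCL at the drain: ½ k_p (V_SG − |V_th|)² = (V_DD − V_SG)/R.
Let x = V_SG − 0.63. Then 47.6 x² + x − 9.87 = 0, giving x = 0.445 V (positive root), so V_SG = 1.07 V.
I_D = (V_DD − V_SG)/R = (10.5 − 1.07) / 29.4 = 0.321 mA.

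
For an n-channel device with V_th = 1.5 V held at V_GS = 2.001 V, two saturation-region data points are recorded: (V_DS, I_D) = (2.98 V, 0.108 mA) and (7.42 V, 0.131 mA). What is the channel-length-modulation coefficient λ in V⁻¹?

With V_GS fixed, I_D ∝ (1 + λ V_DS) in saturation, so I_D2/I_D1 = (1 + λ V_DS2)/(1 + λ V_DS1).
0.131/0.108 = 1.213 = (1 + 7.42 λ)/(1 + 2.98 λ).
Solving: λ (I_D1 V_DS2 − I_D2 V_DS1) = I_D2 − I_D1, so λ = (0.131 − 0.108) / (0.108 × 7.42 − 0.131 × 2.98) = 0.023 / 0.411 = 0.056 V⁻¹.

λ = 0.0560 V⁻¹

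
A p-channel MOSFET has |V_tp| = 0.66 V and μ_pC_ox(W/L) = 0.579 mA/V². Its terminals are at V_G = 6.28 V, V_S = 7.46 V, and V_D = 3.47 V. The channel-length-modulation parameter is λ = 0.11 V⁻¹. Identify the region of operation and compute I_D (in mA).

V_SG = V_S − V_G = 7.46 − 6.28 = 1.18 V; V_SD = V_S − V_D = 7.46 − 3.47 = 3.99 V.
V_ov = V_SG − |V_tp| = 1.18 − 0.66 = 0.52 V.
Since V_SD = 3.99 V ≥ V_ov = 0.52 V, the device is in saturation.
I_D = ½ k_p V_ov² (1 + λ V_SD) = 0.5 × 0.579 × 0.52² × (1 + 0.11 × 3.99) = 0.113 mA.

Saturation; I_D = 0.113 mA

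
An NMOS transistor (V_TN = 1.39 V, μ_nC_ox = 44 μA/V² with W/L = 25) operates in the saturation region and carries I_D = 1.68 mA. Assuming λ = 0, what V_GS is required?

k_n = μ_nC_ox · (W/L) = 1.1 mA/V².
In saturation I_D = ½ k_n (V_GS − V_TN)², so V_GS − V_TN = √(2 I_D / k_n) = √(2 × 1.68 / 1.1) = 1.75 V.
V_GS = 1.39 + 1.75 = 3.14 V.

V_GS = 3.14 V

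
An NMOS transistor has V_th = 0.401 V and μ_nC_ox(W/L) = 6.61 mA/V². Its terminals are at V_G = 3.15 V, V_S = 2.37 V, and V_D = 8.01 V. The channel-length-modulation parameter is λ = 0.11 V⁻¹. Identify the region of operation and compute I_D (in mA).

Saturation; I_D = 0.769 mA

V_GS = V_G − V_S = 3.15 − 2.37 = 0.78 V; V_DS = V_D − V_S = 8.01 − 2.37 = 5.64 V.
V_ov = V_GS − V_th = 0.78 − 0.401 = 0.379 V.
Since V_DS = 5.64 V ≥ V_ov = 0.379 V, the device is in saturation.
I_D = ½ k_n V_ov² (1 + λ V_DS) = 0.5 × 6.61 × 0.379² × (1 + 0.11 × 5.64) = 0.769 mA.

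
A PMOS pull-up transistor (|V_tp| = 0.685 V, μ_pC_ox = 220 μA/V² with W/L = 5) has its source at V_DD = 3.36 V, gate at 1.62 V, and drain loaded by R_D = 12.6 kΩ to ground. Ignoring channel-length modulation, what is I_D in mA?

V_SG = V_DD − V_G = 3.36 − 1.62 = 1.74 V, so V_ov = 1.74 − 0.685 = 1.05 V.
k_p = μ_pC_ox · (W/L) = 1.1 mA/V².
Assume saturation: I_D = ½ k_p V_ov² = 0.5 × 1.1 × 1.05² = 0.612 mA, giving V_SD = V_DD − I_D R_D = 3.36 − 0.612 × 12.6 = -4.35 V.
But -4.35 V < V_ov = 1.05 V, so the device is actually in triode.
In triode I_D = k_p[V_ov V_SD − ½ V_SD²] and I_D = (V_DD − V_SD)/R_D. Equating: 6.93 V_SD² − 15.62 V_SD + 3.36 = 0, giving V_SD = 0.241 V (the root below V_ov).
I_D = (3.36 − 0.241) / 12.6 = 0.248 mA.

I_D = 0.248 mA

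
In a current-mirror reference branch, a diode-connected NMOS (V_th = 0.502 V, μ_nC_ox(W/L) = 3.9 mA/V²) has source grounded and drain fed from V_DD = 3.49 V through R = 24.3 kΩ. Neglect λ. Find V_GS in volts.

V_GS = 0.743 V

With gate tied to drain, V_GS = V_DS ≥ V_GS − V_th, so the device is in saturation.
KCL at the drain: ½ k_n (V_GS − V_th)² = (V_DD − V_GS)/R.
Let x = V_GS − 0.502. Then 47.4 x² + x − 2.988 = 0, giving x = 0.241 V (positive root), so V_GS = 0.743 V.
I_D = (V_DD − V_GS)/R = (3.49 − 0.743) / 24.3 = 0.113 mA.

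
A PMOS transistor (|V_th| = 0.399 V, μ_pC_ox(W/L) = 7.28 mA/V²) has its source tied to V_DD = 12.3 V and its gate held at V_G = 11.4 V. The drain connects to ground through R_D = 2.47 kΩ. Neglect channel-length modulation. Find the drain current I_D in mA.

I_D = 0.914 mA

V_SG = V_DD − V_G = 12.3 − 11.4 = 0.9 V, so V_ov = 0.9 − 0.399 = 0.501 V.
Assume saturation: I_D = ½ k_p V_ov² = 0.5 × 7.28 × 0.501² = 0.914 mA, giving V_SD = V_DD − I_D R_D = 12.3 − 0.914 × 2.47 = 10 V.
V_SD = 10 V ≥ V_ov = 0.501 V, confirming saturation.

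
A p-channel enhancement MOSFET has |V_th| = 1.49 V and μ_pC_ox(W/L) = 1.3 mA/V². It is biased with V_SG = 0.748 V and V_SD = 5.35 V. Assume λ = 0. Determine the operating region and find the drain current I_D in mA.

Cutoff; I_D = 0 mA

V_SG = 0.748 V < |V_th| = 1.49 V, so the transistor is in cutoff.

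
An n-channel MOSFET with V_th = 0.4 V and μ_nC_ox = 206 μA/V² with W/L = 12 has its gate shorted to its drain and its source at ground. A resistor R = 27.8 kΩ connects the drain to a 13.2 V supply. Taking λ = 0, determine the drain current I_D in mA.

I_D = 0.439 mA

With gate tied to drain, V_GS = V_DS ≥ V_GS − V_th, so the device is in saturation.
k_n = μ_nC_ox · (W/L) = 2.472 mA/V².
KCL at the drain: ½ k_n (V_GS − V_th)² = (V_DD − V_GS)/R.
Let x = V_GS − 0.4. Then 34.4 x² + x − 12.8 = 0, giving x = 0.596 V (positive root), so V_GS = 0.996 V.
I_D = (V_DD − V_GS)/R = (13.2 − 0.996) / 27.8 = 0.439 mA.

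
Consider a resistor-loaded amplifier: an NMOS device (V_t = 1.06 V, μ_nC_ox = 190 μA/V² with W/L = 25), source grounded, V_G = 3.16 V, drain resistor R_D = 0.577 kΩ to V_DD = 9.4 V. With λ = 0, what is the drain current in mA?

V_GS = V_G = 3.16 V, so V_ov = 3.16 − 1.06 = 2.1 V.
k_n = μ_nC_ox · (W/L) = 4.75 mA/V².
Assume saturation: I_D = ½ k_n V_ov² = 0.5 × 4.75 × 2.1² = 10.5 mA, giving V_DS = V_DD − I_D R_D = 9.4 − 10.5 × 0.577 = 3.36 V.
V_DS = 3.36 V ≥ V_ov = 2.1 V, confirming saturation.

I_D = 10.5 mA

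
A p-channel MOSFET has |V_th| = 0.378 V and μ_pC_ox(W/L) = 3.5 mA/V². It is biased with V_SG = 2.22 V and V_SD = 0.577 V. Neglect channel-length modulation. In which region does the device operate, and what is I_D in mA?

Triode; I_D = 3.14 mA

V_ov = V_SG − |V_th| = 2.22 − 0.378 = 1.84 V.
Since V_SD = 0.577 V < V_ov = 1.84 V, the device is in the triode region.
I_D = k_p [V_ov · V_SD − ½ V_SD²] = 3.5 × [1.84 × 0.577 − 0.5 × 0.577²] = 3.14 mA.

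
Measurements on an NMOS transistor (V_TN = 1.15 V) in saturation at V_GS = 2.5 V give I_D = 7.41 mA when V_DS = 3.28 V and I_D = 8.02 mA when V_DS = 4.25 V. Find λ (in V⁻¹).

With V_GS fixed, I_D ∝ (1 + λ V_DS) in saturation, so I_D2/I_D1 = (1 + λ V_DS2)/(1 + λ V_DS1).
8.02/7.41 = 1.082 = (1 + 4.25 λ)/(1 + 3.28 λ).
Solving: λ (I_D1 V_DS2 − I_D2 V_DS1) = I_D2 − I_D1, so λ = (8.02 − 7.41) / (7.41 × 4.25 − 8.02 × 3.28) = 0.61 / 5.19 = 0.118 V⁻¹.

λ = 0.118 V⁻¹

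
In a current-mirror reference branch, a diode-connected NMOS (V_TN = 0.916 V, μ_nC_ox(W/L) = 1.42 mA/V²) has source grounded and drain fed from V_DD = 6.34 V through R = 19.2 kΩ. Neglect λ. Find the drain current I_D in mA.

I_D = 0.252 mA

With gate tied to drain, V_GS = V_DS ≥ V_GS − V_TN, so the device is in saturation.
KCL at the drain: ½ k_n (V_GS − V_TN)² = (V_DD − V_GS)/R.
Let x = V_GS − 0.916. Then 13.6 x² + x − 5.424 = 0, giving x = 0.595 V (positive root), so V_GS = 1.51 V.
I_D = (V_DD − V_GS)/R = (6.34 − 1.51) / 19.2 = 0.252 mA.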